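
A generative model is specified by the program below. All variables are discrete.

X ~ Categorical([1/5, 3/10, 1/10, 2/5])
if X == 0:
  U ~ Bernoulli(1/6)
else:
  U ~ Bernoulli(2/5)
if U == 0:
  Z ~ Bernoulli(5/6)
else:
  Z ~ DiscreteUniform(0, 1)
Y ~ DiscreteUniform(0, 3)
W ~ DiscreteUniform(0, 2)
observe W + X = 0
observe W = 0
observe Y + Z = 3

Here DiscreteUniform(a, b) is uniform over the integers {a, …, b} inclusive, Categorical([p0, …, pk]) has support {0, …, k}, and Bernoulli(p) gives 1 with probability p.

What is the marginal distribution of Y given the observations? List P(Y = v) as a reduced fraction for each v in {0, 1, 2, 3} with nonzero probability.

P(Y=2) = 7/9, P(Y=3) = 2/9

Enumerate traces; 4 have nonzero weight after conditioning:
  (X=0, U=0, Z=0, Y=3, W=0) weight 1/432
  (X=0, U=0, Z=1, Y=2, W=0) weight 5/432
  (X=0, U=1, Z=0, Y=3, W=0) weight 1/720
  (X=0, U=1, Z=1, Y=2, W=0) weight 1/720
Group by Y:
  weight(Y=2) = 7/540
  weight(Y=3) = 1/270
Total weight = 7/540 + 1/270 = 1/60
P(Y=2 | obs) = 7/540 / 1/60 = 7/9
P(Y=3 | obs) = 1/270 / 1/60 = 2/9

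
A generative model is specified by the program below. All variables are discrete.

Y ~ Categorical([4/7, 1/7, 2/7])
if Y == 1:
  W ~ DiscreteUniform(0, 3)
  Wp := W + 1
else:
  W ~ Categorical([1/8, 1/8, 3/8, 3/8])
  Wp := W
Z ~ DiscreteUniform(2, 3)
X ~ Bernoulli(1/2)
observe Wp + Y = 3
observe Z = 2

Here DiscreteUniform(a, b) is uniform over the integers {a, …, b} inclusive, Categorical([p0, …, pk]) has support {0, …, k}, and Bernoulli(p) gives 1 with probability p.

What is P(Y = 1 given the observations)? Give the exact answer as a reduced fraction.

Enumerate traces; 6 have nonzero weight after conditioning:
  (Y=0, W=3, Z=2, X=0) weight 3/56
  (Y=0, W=3, Z=2, X=1) weight 3/56
  (Y=1, W=1, Z=2, X=0) weight 1/112
  (Y=1, W=1, Z=2, X=1) weight 1/112
  (Y=2, W=1, Z=2, X=0) weight 1/112
  (Y=2, W=1, Z=2, X=1) weight 1/112
Group by Y:
  weight(Y=0) = 3/28
  weight(Y=1) = 1/56
  weight(Y=2) = 1/56
Total weight = 3/28 + 1/56 + 1/56 = 1/7
P(Y=0 | obs) = 3/28 / 1/7 = 3/4
P(Y=1 | obs) = 1/56 / 1/7 = 1/8
P(Y=2 | obs) = 1/56 / 1/7 = 1/8

P(Y = 1 | obs) = 1/8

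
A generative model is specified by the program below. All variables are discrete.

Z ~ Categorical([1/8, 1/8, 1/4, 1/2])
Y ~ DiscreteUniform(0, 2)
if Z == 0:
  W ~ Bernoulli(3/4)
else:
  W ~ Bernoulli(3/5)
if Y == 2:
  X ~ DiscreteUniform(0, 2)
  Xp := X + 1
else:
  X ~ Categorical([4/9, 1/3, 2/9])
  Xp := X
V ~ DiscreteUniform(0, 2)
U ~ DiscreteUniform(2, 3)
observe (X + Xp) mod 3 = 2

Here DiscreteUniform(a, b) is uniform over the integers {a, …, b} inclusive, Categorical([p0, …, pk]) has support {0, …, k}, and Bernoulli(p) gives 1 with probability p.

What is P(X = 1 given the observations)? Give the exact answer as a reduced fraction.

Enumerate traces; 144 have nonzero weight after conditioning:
  (Z=0, Y=0, W=0, X=1, V=0, U=2) weight 1/1728
  (Z=0, Y=0, W=0, X=1, V=0, U=3) weight 1/1728
  (Z=0, Y=0, W=0, X=1, V=1, U=2) weight 1/1728
  (Z=0, Y=0, W=0, X=1, V=1, U=3) weight 1/1728
  (Z=0, Y=0, W=0, X=1, V=2, U=2) weight 1/1728
  (Z=0, Y=0, W=0, X=1, V=2, U=3) weight 1/1728
  (Z=0, Y=0, W=1, X=1, V=0, U=2) weight 1/576
  (Z=0, Y=0, W=1, X=1, V=0, U=3) weight 1/576
  (Z=0, Y=2, W=0, X=2, V=0, U=2) weight 1/1728
  … 135 more
Group by X:
  weight(X=1) = 2/9
  weight(X=2) = 1/9
Total weight = 2/9 + 1/9 = 1/3
P(X=1 | obs) = 2/9 / 1/3 = 2/3
P(X=2 | obs) = 1/9 / 1/3 = 1/3

P(X = 1 | obs) = 2/3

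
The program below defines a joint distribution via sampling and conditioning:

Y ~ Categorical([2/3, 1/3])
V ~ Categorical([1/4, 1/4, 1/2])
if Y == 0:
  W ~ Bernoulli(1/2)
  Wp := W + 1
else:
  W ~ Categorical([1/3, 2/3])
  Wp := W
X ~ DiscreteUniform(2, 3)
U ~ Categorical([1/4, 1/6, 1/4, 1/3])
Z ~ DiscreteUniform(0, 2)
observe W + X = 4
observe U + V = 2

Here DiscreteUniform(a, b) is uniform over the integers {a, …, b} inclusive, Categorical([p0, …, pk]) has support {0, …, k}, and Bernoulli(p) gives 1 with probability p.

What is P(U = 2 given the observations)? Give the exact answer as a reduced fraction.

P(U = 2 | obs) = 3/11

Enumerate traces; 18 have nonzero weight after conditioning:
  (Y=0, V=0, W=1, X=3, U=2, Z=0) weight 1/288
  (Y=0, V=0, W=1, X=3, U=2, Z=1) weight 1/288
  (Y=0, V=0, W=1, X=3, U=2, Z=2) weight 1/288
  (Y=0, V=1, W=1, X=3, U=1, Z=0) weight 1/432
  (Y=0, V=1, W=1, X=3, U=1, Z=1) weight 1/432
  (Y=0, V=1, W=1, X=3, U=1, Z=2) weight 1/432
  (Y=0, V=2, W=1, X=3, U=0, Z=0) weight 1/144
  (Y=0, V=2, W=1, X=3, U=0, Z=1) weight 1/144
  … 10 more
Group by U:
  weight(U=0) = 5/144
  weight(U=1) = 5/432
  weight(U=2) = 5/288
Total weight = 5/144 + 5/432 + 5/288 = 55/864
P(U=0 | obs) = 5/144 / 55/864 = 6/11
P(U=1 | obs) = 5/432 / 55/864 = 2/11
P(U=2 | obs) = 5/288 / 55/864 = 3/11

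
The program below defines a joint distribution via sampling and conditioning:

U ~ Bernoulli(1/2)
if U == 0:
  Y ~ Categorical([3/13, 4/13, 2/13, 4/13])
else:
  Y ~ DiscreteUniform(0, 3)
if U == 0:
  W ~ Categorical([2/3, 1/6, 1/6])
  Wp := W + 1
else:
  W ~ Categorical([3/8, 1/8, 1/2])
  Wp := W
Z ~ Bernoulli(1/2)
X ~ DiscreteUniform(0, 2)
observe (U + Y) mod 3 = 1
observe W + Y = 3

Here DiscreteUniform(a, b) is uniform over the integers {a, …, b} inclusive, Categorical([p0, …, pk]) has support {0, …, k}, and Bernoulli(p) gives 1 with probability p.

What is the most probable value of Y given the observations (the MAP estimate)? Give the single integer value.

argmax_v P(Y = v | obs) = 3

Enumerate traces; 12 have nonzero weight after conditioning:
  (U=0, Y=1, W=2, Z=0, X=0) weight 1/234
  (U=0, Y=1, W=2, Z=0, X=1) weight 1/234
  (U=0, Y=1, W=2, Z=0, X=2) weight 1/234
  (U=0, Y=1, W=2, Z=1, X=0) weight 1/234
  (U=0, Y=1, W=2, Z=1, X=1) weight 1/234
  (U=0, Y=1, W=2, Z=1, X=2) weight 1/234
  (U=1, Y=3, W=0, Z=0, X=0) weight 1/128
  (U=1, Y=3, W=0, Z=0, X=1) weight 1/128
  … 4 more
Group by Y:
  weight(Y=1) = 1/39
  weight(Y=3) = 3/64
Total weight = 1/39 + 3/64 = 181/2496
P(Y=1 | obs) = 1/39 / 181/2496 = 64/181
P(Y=3 | obs) = 3/64 / 181/2496 = 117/181
argmax = 3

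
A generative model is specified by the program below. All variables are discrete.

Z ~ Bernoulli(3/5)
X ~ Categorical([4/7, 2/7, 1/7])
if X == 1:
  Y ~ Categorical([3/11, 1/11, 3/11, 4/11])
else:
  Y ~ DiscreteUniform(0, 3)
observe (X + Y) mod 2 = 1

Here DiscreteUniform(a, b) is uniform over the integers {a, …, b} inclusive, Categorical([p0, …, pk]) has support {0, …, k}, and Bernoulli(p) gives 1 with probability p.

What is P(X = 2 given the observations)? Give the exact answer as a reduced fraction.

Enumerate traces; 12 have nonzero weight after conditioning:
  (Z=0, X=0, Y=1) weight 2/35
  (Z=0, X=0, Y=3) weight 2/35
  (Z=0, X=1, Y=0) weight 12/385
  (Z=0, X=1, Y=2) weight 12/385
  (Z=0, X=2, Y=1) weight 1/70
  (Z=0, X=2, Y=3) weight 1/70
  (Z=1, X=0, Y=1) weight 3/35
  (Z=1, X=0, Y=3) weight 3/35
  … 4 more
Group by X:
  weight(X=0) = 2/7
  weight(X=1) = 12/77
  weight(X=2) = 1/14
Total weight = 2/7 + 12/77 + 1/14 = 79/154
P(X=0 | obs) = 2/7 / 79/154 = 44/79
P(X=1 | obs) = 12/77 / 79/154 = 24/79
P(X=2 | obs) = 1/14 / 79/154 = 11/79

P(X = 2 | obs) = 11/79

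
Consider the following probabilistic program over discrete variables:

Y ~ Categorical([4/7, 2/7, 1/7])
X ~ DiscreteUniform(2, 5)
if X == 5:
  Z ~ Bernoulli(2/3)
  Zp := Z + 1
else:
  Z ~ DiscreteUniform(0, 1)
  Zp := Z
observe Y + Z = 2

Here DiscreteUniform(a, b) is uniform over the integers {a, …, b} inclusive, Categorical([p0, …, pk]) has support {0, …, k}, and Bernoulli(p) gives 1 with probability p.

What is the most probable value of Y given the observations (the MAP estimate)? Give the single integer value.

Enumerate traces; 8 have nonzero weight after conditioning:
  (Y=1, X=2, Z=1) weight 1/28
  (Y=1, X=3, Z=1) weight 1/28
  (Y=1, X=4, Z=1) weight 1/28
  (Y=1, X=5, Z=1) weight 1/21
  (Y=2, X=2, Z=0) weight 1/56
  (Y=2, X=3, Z=0) weight 1/56
  (Y=2, X=4, Z=0) weight 1/56
  (Y=2, X=5, Z=0) weight 1/84
Group by Y:
  weight(Y=1) = 13/84
  weight(Y=2) = 11/168
Total weight = 13/84 + 11/168 = 37/168
P(Y=1 | obs) = 13/84 / 37/168 = 26/37
P(Y=2 | obs) = 11/168 / 37/168 = 11/37
argmax = 1

argmax_v P(Y = v | obs) = 1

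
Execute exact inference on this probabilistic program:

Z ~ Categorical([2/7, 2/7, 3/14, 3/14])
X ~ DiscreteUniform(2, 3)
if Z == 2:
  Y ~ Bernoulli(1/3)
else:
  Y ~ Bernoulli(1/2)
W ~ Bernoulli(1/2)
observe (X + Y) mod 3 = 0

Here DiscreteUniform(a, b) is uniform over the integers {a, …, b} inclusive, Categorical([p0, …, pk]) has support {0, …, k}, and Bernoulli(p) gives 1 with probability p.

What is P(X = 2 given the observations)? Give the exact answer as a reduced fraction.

Enumerate traces; 16 have nonzero weight after conditioning:
  (Z=0, X=2, Y=1, W=0) weight 1/28
  (Z=0, X=2, Y=1, W=1) weight 1/28
  (Z=0, X=3, Y=0, W=0) weight 1/28
  (Z=0, X=3, Y=0, W=1) weight 1/28
  (Z=1, X=2, Y=1, W=0) weight 1/28
  (Z=1, X=2, Y=1, W=1) weight 1/28
  (Z=1, X=3, Y=0, W=0) weight 1/28
  (Z=1, X=3, Y=0, W=1) weight 1/28
  … 8 more
Group by X:
  weight(X=2) = 13/56
  weight(X=3) = 15/56
Total weight = 13/56 + 15/56 = 1/2
P(X=2 | obs) = 13/56 / 1/2 = 13/28
P(X=3 | obs) = 15/56 / 1/2 = 15/28

P(X = 2 | obs) = 13/28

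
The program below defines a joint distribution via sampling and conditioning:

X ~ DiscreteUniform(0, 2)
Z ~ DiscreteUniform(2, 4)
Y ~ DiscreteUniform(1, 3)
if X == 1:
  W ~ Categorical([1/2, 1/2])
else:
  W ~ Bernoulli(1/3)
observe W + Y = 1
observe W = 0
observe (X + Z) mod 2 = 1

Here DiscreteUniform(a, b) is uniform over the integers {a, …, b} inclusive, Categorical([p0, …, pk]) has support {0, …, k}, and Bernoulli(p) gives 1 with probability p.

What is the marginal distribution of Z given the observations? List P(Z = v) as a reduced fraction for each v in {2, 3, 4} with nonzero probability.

Enumerate traces; 4 have nonzero weight after conditioning:
  (X=0, Z=3, Y=1, W=0) weight 2/81
  (X=1, Z=2, Y=1, W=0) weight 1/54
  (X=1, Z=4, Y=1, W=0) weight 1/54
  (X=2, Z=3, Y=1, W=0) weight 2/81
Group by Z:
  weight(Z=2) = 1/54
  weight(Z=3) = 4/81
  weight(Z=4) = 1/54
Total weight = 1/54 + 4/81 + 1/54 = 7/81
P(Z=2 | obs) = 1/54 / 7/81 = 3/14
P(Z=3 | obs) = 4/81 / 7/81 = 4/7
P(Z=4 | obs) = 1/54 / 7/81 = 3/14

P(Z=2) = 3/14, P(Z=3) = 4/7, P(Z=4) = 3/14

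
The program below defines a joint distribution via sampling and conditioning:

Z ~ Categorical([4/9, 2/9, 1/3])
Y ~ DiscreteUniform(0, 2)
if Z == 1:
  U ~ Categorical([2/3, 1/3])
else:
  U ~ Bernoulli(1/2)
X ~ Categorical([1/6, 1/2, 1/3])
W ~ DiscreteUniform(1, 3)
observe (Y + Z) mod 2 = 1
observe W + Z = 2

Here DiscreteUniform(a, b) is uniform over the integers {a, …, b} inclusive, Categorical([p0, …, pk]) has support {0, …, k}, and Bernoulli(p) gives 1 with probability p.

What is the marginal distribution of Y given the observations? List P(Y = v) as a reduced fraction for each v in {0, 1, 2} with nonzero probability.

Enumerate traces; 18 have nonzero weight after conditioning:
  (Z=0, Y=1, U=0, X=0, W=2) weight 1/243
  (Z=0, Y=1, U=0, X=1, W=2) weight 1/81
  (Z=0, Y=1, U=0, X=2, W=2) weight 2/243
  (Z=0, Y=1, U=1, X=0, W=2) weight 1/243
  (Z=0, Y=1, U=1, X=1, W=2) weight 1/81
  (Z=0, Y=1, U=1, X=2, W=2) weight 2/243
  (Z=1, Y=0, U=0, X=0, W=1) weight 2/729
  (Z=1, Y=0, U=0, X=1, W=1) weight 2/243
  (Z=1, Y=2, U=0, X=0, W=1) weight 2/729
  … 9 more
Group by Y:
  weight(Y=0) = 2/81
  weight(Y=1) = 4/81
  weight(Y=2) = 2/81
Total weight = 2/81 + 4/81 + 2/81 = 8/81
P(Y=0 | obs) = 2/81 / 8/81 = 1/4
P(Y=1 | obs) = 4/81 / 8/81 = 1/2
P(Y=2 | obs) = 2/81 / 8/81 = 1/4

P(Y=0) = 1/4, P(Y=1) = 1/2, P(Y=2) = 1/4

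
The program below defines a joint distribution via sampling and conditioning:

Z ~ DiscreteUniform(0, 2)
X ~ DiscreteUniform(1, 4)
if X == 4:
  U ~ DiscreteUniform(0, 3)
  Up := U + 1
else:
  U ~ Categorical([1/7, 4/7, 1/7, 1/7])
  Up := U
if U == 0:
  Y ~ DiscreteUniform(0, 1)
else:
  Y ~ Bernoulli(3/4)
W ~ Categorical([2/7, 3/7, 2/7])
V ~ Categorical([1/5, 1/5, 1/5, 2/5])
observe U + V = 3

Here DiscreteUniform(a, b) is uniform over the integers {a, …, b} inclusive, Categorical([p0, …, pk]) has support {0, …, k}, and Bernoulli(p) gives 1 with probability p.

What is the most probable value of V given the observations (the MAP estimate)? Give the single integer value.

argmax_v P(V = v | obs) = 2

Enumerate traces; 288 have nonzero weight after conditioning:
  (Z=0, X=1, U=0, Y=0, W=0, V=3) weight 1/1470
  (Z=0, X=1, U=0, Y=0, W=1, V=3) weight 1/980
  (Z=0, X=1, U=0, Y=0, W=2, V=3) weight 1/1470
  (Z=0, X=1, U=0, Y=1, W=0, V=3) weight 1/1470
  (Z=0, X=1, U=0, Y=1, W=1, V=3) weight 1/980
  (Z=0, X=1, U=0, Y=1, W=2, V=3) weight 1/1470
  (Z=0, X=1, U=1, Y=0, W=0, V=2) weight 1/1470
  (Z=0, X=1, U=1, Y=0, W=1, V=2) weight 1/980
  (Z=0, X=1, U=2, Y=0, W=0, V=1) weight 1/5880
  (Z=0, X=1, U=3, Y=0, W=0, V=0) weight 1/5880
  … 278 more
Group by V:
  weight(V=0) = 19/560
  weight(V=1) = 19/560
  weight(V=2) = 11/112
  weight(V=3) = 19/280
Total weight = 19/560 + 19/560 + 11/112 + 19/280 = 131/560
P(V=0 | obs) = 19/560 / 131/560 = 19/131
P(V=1 | obs) = 19/560 / 131/560 = 19/131
P(V=2 | obs) = 11/112 / 131/560 = 55/131
P(V=3 | obs) = 19/280 / 131/560 = 38/131
argmax = 2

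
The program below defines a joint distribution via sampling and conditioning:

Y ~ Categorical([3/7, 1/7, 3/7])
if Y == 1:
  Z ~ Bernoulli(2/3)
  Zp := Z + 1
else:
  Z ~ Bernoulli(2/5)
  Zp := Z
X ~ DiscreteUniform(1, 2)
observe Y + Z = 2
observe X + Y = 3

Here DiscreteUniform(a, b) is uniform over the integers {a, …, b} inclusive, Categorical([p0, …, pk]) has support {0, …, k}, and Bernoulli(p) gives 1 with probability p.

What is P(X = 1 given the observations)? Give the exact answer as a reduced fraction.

Enumerate traces; 2 have nonzero weight after conditioning:
  (Y=1, Z=1, X=2) weight 1/21
  (Y=2, Z=0, X=1) weight 9/70
Group by X:
  weight(X=1) = 9/70
  weight(X=2) = 1/21
Total weight = 9/70 + 1/21 = 37/210
P(X=1 | obs) = 9/70 / 37/210 = 27/37
P(X=2 | obs) = 1/21 / 37/210 = 10/37

P(X = 1 | obs) = 27/37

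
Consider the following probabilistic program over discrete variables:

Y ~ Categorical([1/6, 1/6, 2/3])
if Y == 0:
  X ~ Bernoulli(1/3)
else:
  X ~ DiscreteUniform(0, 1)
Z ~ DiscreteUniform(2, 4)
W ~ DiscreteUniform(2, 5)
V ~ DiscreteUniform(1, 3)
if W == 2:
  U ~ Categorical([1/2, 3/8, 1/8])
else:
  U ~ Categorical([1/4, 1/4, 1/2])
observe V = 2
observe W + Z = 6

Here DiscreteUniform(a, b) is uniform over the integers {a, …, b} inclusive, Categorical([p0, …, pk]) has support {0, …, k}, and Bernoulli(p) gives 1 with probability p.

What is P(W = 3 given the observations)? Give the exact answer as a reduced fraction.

P(W = 3 | obs) = 1/3

Enumerate traces; 54 have nonzero weight after conditioning:
  (Y=0, X=0, Z=2, W=4, V=2, U=0) weight 1/1296
  (Y=0, X=0, Z=2, W=4, V=2, U=1) weight 1/1296
  (Y=0, X=0, Z=2, W=4, V=2, U=2) weight 1/648
  (Y=0, X=0, Z=3, W=3, V=2, U=0) weight 1/1296
  (Y=0, X=0, Z=3, W=3, V=2, U=1) weight 1/1296
  (Y=0, X=0, Z=3, W=3, V=2, U=2) weight 1/648
  (Y=0, X=0, Z=4, W=2, V=2, U=0) weight 1/648
  (Y=0, X=0, Z=4, W=2, V=2, U=1) weight 1/864
  … 46 more
Group by W:
  weight(W=2) = 1/36
  weight(W=3) = 1/36
  weight(W=4) = 1/36
Total weight = 1/36 + 1/36 + 1/36 = 1/12
P(W=2 | obs) = 1/36 / 1/12 = 1/3
P(W=3 | obs) = 1/36 / 1/12 = 1/3
P(W=4 | obs) = 1/36 / 1/12 = 1/3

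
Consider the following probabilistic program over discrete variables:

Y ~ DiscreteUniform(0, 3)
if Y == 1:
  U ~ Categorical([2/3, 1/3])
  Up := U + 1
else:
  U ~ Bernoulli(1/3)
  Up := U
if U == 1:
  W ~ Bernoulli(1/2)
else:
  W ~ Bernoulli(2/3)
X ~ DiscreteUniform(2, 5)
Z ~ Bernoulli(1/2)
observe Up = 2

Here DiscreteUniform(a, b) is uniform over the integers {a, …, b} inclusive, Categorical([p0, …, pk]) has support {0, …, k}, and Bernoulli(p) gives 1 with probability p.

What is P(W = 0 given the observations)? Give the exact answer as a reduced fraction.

P(W = 0 | obs) = 1/2

Enumerate traces; 16 have nonzero weight after conditioning:
  (Y=1, U=1, W=0, X=2, Z=0) weight 1/192
  (Y=1, U=1, W=0, X=2, Z=1) weight 1/192
  (Y=1, U=1, W=0, X=3, Z=0) weight 1/192
  (Y=1, U=1, W=0, X=3, Z=1) weight 1/192
  (Y=1, U=1, W=0, X=4, Z=0) weight 1/192
  (Y=1, U=1, W=0, X=4, Z=1) weight 1/192
  (Y=1, U=1, W=0, X=5, Z=0) weight 1/192
  (Y=1, U=1, W=0, X=5, Z=1) weight 1/192
  (Y=1, U=1, W=1, X=2, Z=0) weight 1/192
  … 7 more
Group by W:
  weight(W=0) = 1/24
  weight(W=1) = 1/24
Total weight = 1/24 + 1/24 = 1/12
P(W=0 | obs) = 1/24 / 1/12 = 1/2
P(W=1 | obs) = 1/24 / 1/12 = 1/2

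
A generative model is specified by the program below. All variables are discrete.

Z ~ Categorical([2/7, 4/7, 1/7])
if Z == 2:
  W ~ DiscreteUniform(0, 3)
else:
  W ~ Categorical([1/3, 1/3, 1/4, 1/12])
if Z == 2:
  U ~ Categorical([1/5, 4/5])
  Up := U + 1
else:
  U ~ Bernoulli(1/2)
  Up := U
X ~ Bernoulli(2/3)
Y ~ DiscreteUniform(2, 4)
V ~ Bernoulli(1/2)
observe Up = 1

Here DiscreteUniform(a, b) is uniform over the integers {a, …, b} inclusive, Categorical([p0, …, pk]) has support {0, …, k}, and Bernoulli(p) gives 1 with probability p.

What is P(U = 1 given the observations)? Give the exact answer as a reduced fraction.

Enumerate traces; 144 have nonzero weight after conditioning:
  (Z=0, W=0, U=1, X=0, Y=2, V=0) weight 1/378
  (Z=0, W=0, U=1, X=0, Y=2, V=1) weight 1/378
  (Z=0, W=0, U=1, X=0, Y=3, V=0) weight 1/378
  (Z=0, W=0, U=1, X=0, Y=3, V=1) weight 1/378
  (Z=0, W=0, U=1, X=0, Y=4, V=0) weight 1/378
  (Z=0, W=0, U=1, X=0, Y=4, V=1) weight 1/378
  (Z=0, W=0, U=1, X=1, Y=2, V=0) weight 1/189
  (Z=0, W=0, U=1, X=1, Y=2, V=1) weight 1/189
  (Z=2, W=0, U=0, X=0, Y=2, V=0) weight 1/2520
  … 135 more
Group by U:
  weight(U=0) = 1/35
  weight(U=1) = 3/7
Total weight = 1/35 + 3/7 = 16/35
P(U=0 | obs) = 1/35 / 16/35 = 1/16
P(U=1 | obs) = 3/7 / 16/35 = 15/16

P(U = 1 | obs) = 15/16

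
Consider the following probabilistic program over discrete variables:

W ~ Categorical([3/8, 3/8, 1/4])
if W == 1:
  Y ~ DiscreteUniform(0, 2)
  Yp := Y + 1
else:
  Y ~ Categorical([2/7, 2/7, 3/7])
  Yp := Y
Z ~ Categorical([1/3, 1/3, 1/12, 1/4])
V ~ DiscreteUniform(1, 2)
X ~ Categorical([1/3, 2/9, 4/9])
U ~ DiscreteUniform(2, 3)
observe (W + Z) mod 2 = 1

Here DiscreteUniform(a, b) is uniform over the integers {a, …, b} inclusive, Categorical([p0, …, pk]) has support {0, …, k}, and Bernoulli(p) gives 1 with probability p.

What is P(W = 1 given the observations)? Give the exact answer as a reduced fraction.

P(W = 1 | obs) = 3/10

Enumerate traces; 216 have nonzero weight after conditioning:
  (W=0, Y=0, Z=1, V=1, X=0, U=2) weight 1/336
  (W=0, Y=0, Z=1, V=1, X=0, U=3) weight 1/336
  (W=0, Y=0, Z=1, V=1, X=1, U=2) weight 1/504
  (W=0, Y=0, Z=1, V=1, X=1, U=3) weight 1/504
  (W=0, Y=0, Z=1, V=1, X=2, U=2) weight 1/252
  (W=0, Y=0, Z=1, V=1, X=2, U=3) weight 1/252
  (W=0, Y=0, Z=1, V=2, X=0, U=2) weight 1/336
  (W=0, Y=0, Z=1, V=2, X=0, U=3) weight 1/336
  (W=1, Y=0, Z=0, V=1, X=0, U=2) weight 1/288
  (W=2, Y=0, Z=1, V=1, X=0, U=2) weight 1/504
  … 206 more
Group by W:
  weight(W=0) = 7/32
  weight(W=1) = 5/32
  weight(W=2) = 7/48
Total weight = 7/32 + 5/32 + 7/48 = 25/48
P(W=0 | obs) = 7/32 / 25/48 = 21/50
P(W=1 | obs) = 5/32 / 25/48 = 3/10
P(W=2 | obs) = 7/48 / 25/48 = 7/25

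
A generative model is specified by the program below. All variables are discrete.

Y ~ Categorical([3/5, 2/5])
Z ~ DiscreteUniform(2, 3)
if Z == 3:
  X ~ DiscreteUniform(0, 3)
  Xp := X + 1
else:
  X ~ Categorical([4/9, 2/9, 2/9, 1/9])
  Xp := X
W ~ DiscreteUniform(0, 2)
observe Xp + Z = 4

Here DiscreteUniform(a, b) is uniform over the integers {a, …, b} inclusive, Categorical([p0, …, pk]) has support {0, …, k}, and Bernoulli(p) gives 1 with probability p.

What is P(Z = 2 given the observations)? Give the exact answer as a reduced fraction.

Enumerate traces; 12 have nonzero weight after conditioning:
  (Y=0, Z=2, X=2, W=0) weight 1/45
  (Y=0, Z=2, X=2, W=1) weight 1/45
  (Y=0, Z=2, X=2, W=2) weight 1/45
  (Y=0, Z=3, X=0, W=0) weight 1/40
  (Y=0, Z=3, X=0, W=1) weight 1/40
  (Y=0, Z=3, X=0, W=2) weight 1/40
  (Y=1, Z=2, X=2, W=0) weight 2/135
  (Y=1, Z=2, X=2, W=1) weight 2/135
  … 4 more
Group by Z:
  weight(Z=2) = 1/9
  weight(Z=3) = 1/8
Total weight = 1/9 + 1/8 = 17/72
P(Z=2 | obs) = 1/9 / 17/72 = 8/17
P(Z=3 | obs) = 1/8 / 17/72 = 9/17

P(Z = 2 | obs) = 8/17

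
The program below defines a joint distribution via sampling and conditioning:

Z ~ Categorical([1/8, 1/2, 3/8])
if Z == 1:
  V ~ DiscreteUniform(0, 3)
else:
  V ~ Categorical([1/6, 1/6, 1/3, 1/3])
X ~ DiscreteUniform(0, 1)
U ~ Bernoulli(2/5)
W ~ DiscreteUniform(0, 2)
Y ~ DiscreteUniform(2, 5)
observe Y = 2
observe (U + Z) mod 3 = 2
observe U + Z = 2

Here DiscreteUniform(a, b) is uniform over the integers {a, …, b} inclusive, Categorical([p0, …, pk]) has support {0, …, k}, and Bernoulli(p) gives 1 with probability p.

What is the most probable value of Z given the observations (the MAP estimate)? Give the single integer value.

Enumerate traces; 48 have nonzero weight after conditioning:
  (Z=1, V=0, X=0, U=1, W=0, Y=2) weight 1/480
  (Z=1, V=0, X=0, U=1, W=1, Y=2) weight 1/480
  (Z=1, V=0, X=0, U=1, W=2, Y=2) weight 1/480
  (Z=1, V=0, X=1, U=1, W=0, Y=2) weight 1/480
  (Z=1, V=0, X=1, U=1, W=1, Y=2) weight 1/480
  (Z=1, V=0, X=1, U=1, W=2, Y=2) weight 1/480
  (Z=1, V=1, X=0, U=1, W=0, Y=2) weight 1/480
  (Z=1, V=1, X=0, U=1, W=1, Y=2) weight 1/480
  (Z=2, V=0, X=0, U=0, W=0, Y=2) weight 1/640
  … 39 more
Group by Z:
  weight(Z=1) = 1/20
  weight(Z=2) = 9/160
Total weight = 1/20 + 9/160 = 17/160
P(Z=1 | obs) = 1/20 / 17/160 = 8/17
P(Z=2 | obs) = 9/160 / 17/160 = 9/17
argmax = 2

argmax_v P(Z = v | obs) = 2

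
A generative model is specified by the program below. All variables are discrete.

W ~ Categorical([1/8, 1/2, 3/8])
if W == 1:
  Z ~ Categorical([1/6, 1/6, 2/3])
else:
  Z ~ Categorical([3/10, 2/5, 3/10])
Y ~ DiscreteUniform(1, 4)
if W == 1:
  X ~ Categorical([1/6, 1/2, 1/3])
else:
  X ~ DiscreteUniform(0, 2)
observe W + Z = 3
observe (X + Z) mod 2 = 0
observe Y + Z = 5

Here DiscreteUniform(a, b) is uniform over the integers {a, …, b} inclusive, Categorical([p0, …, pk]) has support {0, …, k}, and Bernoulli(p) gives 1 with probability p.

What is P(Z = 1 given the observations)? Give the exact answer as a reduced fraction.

P(Z = 1 | obs) = 3/13

Enumerate traces; 3 have nonzero weight after conditioning:
  (W=1, Z=2, Y=3, X=0) weight 1/72
  (W=1, Z=2, Y=3, X=2) weight 1/36
  (W=2, Z=1, Y=4, X=1) weight 1/80
Group by Z:
  weight(Z=1) = 1/80
  weight(Z=2) = 1/24
Total weight = 1/80 + 1/24 = 13/240
P(Z=1 | obs) = 1/80 / 13/240 = 3/13
P(Z=2 | obs) = 1/24 / 13/240 = 10/13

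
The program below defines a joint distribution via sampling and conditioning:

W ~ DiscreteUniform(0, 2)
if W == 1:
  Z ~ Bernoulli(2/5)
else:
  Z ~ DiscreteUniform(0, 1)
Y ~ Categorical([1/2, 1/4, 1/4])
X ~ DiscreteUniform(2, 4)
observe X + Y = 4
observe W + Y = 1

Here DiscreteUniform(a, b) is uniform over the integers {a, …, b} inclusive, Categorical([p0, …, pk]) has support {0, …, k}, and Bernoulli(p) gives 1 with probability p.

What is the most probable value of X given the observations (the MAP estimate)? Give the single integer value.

argmax_v P(X = v | obs) = 4

Enumerate traces; 4 have nonzero weight after conditioning:
  (W=0, Z=0, Y=1, X=3) weight 1/72
  (W=0, Z=1, Y=1, X=3) weight 1/72
  (W=1, Z=0, Y=0, X=4) weight 1/30
  (W=1, Z=1, Y=0, X=4) weight 1/45
Group by X:
  weight(X=3) = 1/36
  weight(X=4) = 1/18
Total weight = 1/36 + 1/18 = 1/12
P(X=3 | obs) = 1/36 / 1/12 = 1/3
P(X=4 | obs) = 1/18 / 1/12 = 2/3
argmax = 4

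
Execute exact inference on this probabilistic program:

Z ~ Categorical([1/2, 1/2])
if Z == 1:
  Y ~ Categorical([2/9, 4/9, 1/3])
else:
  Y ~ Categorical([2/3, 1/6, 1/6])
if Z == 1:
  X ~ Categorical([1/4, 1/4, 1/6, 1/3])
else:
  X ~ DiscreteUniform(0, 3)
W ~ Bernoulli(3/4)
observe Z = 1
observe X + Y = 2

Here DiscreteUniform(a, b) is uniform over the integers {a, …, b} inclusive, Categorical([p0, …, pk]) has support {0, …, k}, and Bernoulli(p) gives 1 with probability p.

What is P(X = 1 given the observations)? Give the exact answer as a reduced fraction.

Enumerate traces; 6 have nonzero weight after conditioning:
  (Z=1, Y=0, X=2, W=0) weight 1/216
  (Z=1, Y=0, X=2, W=1) weight 1/72
  (Z=1, Y=1, X=1, W=0) weight 1/72
  (Z=1, Y=1, X=1, W=1) weight 1/24
  (Z=1, Y=2, X=0, W=0) weight 1/96
  (Z=1, Y=2, X=0, W=1) weight 1/32
Group by X:
  weight(X=0) = 1/24
  weight(X=1) = 1/18
  weight(X=2) = 1/54
Total weight = 1/24 + 1/18 + 1/54 = 25/216
P(X=0 | obs) = 1/24 / 25/216 = 9/25
P(X=1 | obs) = 1/18 / 25/216 = 12/25
P(X=2 | obs) = 1/54 / 25/216 = 4/25

P(X = 1 | obs) = 12/25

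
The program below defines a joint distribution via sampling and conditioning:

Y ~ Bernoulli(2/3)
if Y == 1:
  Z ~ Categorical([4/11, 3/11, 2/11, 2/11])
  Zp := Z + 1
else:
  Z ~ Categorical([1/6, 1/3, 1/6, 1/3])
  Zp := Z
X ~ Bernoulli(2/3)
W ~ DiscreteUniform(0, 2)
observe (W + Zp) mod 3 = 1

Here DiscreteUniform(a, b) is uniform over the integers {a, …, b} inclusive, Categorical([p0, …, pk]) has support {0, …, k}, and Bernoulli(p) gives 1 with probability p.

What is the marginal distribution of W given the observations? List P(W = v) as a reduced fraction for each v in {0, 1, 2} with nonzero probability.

P(W=0) = 47/99, P(W=1) = 19/66, P(W=2) = 47/198

Enumerate traces; 16 have nonzero weight after conditioning:
  (Y=0, Z=0, X=0, W=1) weight 1/162
  (Y=0, Z=0, X=1, W=1) weight 1/81
  (Y=0, Z=1, X=0, W=0) weight 1/81
  (Y=0, Z=1, X=1, W=0) weight 2/81
  (Y=0, Z=2, X=0, W=2) weight 1/162
  (Y=0, Z=2, X=1, W=2) weight 1/81
  (Y=0, Z=3, X=0, W=1) weight 1/81
  (Y=0, Z=3, X=1, W=1) weight 2/81
  … 8 more
Group by W:
  weight(W=0) = 47/297
  weight(W=1) = 19/198
  weight(W=2) = 47/594
Total weight = 47/297 + 19/198 + 47/594 = 1/3
P(W=0 | obs) = 47/297 / 1/3 = 47/99
P(W=1 | obs) = 19/198 / 1/3 = 19/66
P(W=2 | obs) = 47/594 / 1/3 = 47/198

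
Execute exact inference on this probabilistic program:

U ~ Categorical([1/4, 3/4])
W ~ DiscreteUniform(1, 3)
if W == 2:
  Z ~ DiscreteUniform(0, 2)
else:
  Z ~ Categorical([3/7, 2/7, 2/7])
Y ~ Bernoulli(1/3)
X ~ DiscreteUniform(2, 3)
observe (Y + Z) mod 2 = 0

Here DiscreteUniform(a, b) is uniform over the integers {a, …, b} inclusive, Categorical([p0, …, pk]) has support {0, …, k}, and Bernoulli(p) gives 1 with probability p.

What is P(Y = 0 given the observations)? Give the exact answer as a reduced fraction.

P(Y = 0 | obs) = 88/107

Enumerate traces; 36 have nonzero weight after conditioning:
  (U=0, W=1, Z=0, Y=0, X=2) weight 1/84
  (U=0, W=1, Z=0, Y=0, X=3) weight 1/84
  (U=0, W=1, Z=1, Y=1, X=2) weight 1/252
  (U=0, W=1, Z=1, Y=1, X=3) weight 1/252
  (U=0, W=1, Z=2, Y=0, X=2) weight 1/126
  (U=0, W=1, Z=2, Y=0, X=3) weight 1/126
  (U=0, W=2, Z=0, Y=0, X=2) weight 1/108
  (U=0, W=2, Z=0, Y=0, X=3) weight 1/108
  … 28 more
Group by Y:
  weight(Y=0) = 88/189
  weight(Y=1) = 19/189
Total weight = 88/189 + 19/189 = 107/189
P(Y=0 | obs) = 88/189 / 107/189 = 88/107
P(Y=1 | obs) = 19/189 / 107/189 = 19/107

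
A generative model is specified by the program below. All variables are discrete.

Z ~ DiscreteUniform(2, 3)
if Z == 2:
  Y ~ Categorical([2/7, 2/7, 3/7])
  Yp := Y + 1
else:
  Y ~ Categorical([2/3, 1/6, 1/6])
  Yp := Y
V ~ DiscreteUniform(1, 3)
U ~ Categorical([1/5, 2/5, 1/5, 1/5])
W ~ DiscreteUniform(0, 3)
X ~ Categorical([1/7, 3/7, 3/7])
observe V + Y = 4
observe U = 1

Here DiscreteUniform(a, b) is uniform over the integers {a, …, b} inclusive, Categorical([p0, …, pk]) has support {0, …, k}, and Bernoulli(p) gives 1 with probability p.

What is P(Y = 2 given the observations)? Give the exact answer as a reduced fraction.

P(Y = 2 | obs) = 25/44

Enumerate traces; 48 have nonzero weight after conditioning:
  (Z=2, Y=1, V=3, U=1, W=0, X=0) weight 1/1470
  (Z=2, Y=1, V=3, U=1, W=0, X=1) weight 1/490
  (Z=2, Y=1, V=3, U=1, W=0, X=2) weight 1/490
  (Z=2, Y=1, V=3, U=1, W=1, X=0) weight 1/1470
  (Z=2, Y=1, V=3, U=1, W=1, X=1) weight 1/490
  (Z=2, Y=1, V=3, U=1, W=1, X=2) weight 1/490
  (Z=2, Y=1, V=3, U=1, W=2, X=0) weight 1/1470
  (Z=2, Y=1, V=3, U=1, W=2, X=1) weight 1/490
  (Z=2, Y=2, V=2, U=1, W=0, X=0) weight 1/980
  … 39 more
Group by Y:
  weight(Y=1) = 19/630
  weight(Y=2) = 5/126
Total weight = 19/630 + 5/126 = 22/315
P(Y=1 | obs) = 19/630 / 22/315 = 19/44
P(Y=2 | obs) = 5/126 / 22/315 = 25/44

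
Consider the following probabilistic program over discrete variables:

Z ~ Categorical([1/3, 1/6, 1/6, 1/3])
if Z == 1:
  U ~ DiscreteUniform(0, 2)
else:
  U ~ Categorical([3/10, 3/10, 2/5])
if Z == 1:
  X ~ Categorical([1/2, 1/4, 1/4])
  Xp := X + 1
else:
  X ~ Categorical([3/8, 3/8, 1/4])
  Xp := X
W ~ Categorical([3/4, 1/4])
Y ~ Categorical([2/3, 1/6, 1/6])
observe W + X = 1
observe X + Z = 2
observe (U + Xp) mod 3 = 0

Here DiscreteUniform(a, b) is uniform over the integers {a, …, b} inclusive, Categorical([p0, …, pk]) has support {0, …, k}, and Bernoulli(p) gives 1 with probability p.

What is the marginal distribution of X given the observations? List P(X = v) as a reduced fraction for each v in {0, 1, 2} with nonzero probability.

P(X=0) = 9/29, P(X=1) = 20/29

Enumerate traces; 6 have nonzero weight after conditioning:
  (Z=1, U=1, X=1, W=0, Y=0) weight 1/144
  (Z=1, U=1, X=1, W=0, Y=1) weight 1/576
  (Z=1, U=1, X=1, W=0, Y=2) weight 1/576
  (Z=2, U=0, X=0, W=1, Y=0) weight 1/320
  (Z=2, U=0, X=0, W=1, Y=1) weight 1/1280
  (Z=2, U=0, X=0, W=1, Y=2) weight 1/1280
Group by X:
  weight(X=0) = 3/640
  weight(X=1) = 1/96
Total weight = 3/640 + 1/96 = 29/1920
P(X=0 | obs) = 3/640 / 29/1920 = 9/29
P(X=1 | obs) = 1/96 / 29/1920 = 20/29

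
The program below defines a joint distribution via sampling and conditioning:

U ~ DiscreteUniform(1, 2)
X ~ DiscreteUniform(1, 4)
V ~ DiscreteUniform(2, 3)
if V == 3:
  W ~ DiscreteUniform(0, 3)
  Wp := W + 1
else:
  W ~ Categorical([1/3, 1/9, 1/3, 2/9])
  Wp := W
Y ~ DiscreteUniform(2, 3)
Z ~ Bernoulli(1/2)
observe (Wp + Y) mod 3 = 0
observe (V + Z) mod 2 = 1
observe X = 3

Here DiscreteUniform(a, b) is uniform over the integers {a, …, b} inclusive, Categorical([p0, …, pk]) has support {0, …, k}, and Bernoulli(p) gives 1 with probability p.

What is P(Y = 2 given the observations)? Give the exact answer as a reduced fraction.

P(Y = 2 | obs) = 22/51

Enumerate traces; 12 have nonzero weight after conditioning:
  (U=1, X=3, V=2, W=0, Y=3, Z=1) weight 1/192
  (U=1, X=3, V=2, W=1, Y=2, Z=1) weight 1/576
  (U=1, X=3, V=2, W=3, Y=3, Z=1) weight 1/288
  (U=1, X=3, V=3, W=0, Y=2, Z=0) weight 1/256
  (U=1, X=3, V=3, W=2, Y=3, Z=0) weight 1/256
  (U=1, X=3, V=3, W=3, Y=2, Z=0) weight 1/256
  (U=2, X=3, V=2, W=0, Y=3, Z=1) weight 1/192
  (U=2, X=3, V=2, W=1, Y=2, Z=1) weight 1/576
  … 4 more
Group by Y:
  weight(Y=2) = 11/576
  weight(Y=3) = 29/1152
Total weight = 11/576 + 29/1152 = 17/384
P(Y=2 | obs) = 11/576 / 17/384 = 22/51
P(Y=3 | obs) = 29/1152 / 17/384 = 29/51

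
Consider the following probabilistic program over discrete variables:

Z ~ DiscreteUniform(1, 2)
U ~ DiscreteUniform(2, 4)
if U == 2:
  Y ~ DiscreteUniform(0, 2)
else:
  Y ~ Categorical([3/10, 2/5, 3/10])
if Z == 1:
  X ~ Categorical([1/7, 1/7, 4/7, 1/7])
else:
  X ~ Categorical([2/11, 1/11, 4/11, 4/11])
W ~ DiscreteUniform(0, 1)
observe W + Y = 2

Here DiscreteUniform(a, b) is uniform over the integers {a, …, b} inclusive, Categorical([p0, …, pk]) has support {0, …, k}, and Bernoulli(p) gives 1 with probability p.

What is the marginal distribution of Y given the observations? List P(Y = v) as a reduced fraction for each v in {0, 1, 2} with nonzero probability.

P(Y=1) = 17/31, P(Y=2) = 14/31

Enumerate traces; 48 have nonzero weight after conditioning:
  (Z=1, U=2, Y=1, X=0, W=1) weight 1/252
  (Z=1, U=2, Y=1, X=1, W=1) weight 1/252
  (Z=1, U=2, Y=1, X=2, W=1) weight 1/63
  (Z=1, U=2, Y=1, X=3, W=1) weight 1/252
  (Z=1, U=2, Y=2, X=0, W=0) weight 1/252
  (Z=1, U=2, Y=2, X=1, W=0) weight 1/252
  (Z=1, U=2, Y=2, X=2, W=0) weight 1/63
  (Z=1, U=2, Y=2, X=3, W=0) weight 1/252
  … 40 more
Group by Y:
  weight(Y=1) = 17/90
  weight(Y=2) = 7/45
Total weight = 17/90 + 7/45 = 31/90
P(Y=1 | obs) = 17/90 / 31/90 = 17/31
P(Y=2 | obs) = 7/45 / 31/90 = 14/31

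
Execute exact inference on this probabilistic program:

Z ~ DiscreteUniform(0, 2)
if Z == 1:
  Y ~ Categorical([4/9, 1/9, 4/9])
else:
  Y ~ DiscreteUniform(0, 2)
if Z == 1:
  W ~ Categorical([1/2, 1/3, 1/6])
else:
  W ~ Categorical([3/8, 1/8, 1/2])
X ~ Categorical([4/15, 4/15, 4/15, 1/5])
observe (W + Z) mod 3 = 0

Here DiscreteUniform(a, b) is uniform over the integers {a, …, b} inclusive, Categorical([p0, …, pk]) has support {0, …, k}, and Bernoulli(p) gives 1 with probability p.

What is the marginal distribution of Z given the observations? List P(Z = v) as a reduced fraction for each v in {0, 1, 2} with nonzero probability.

P(Z=0) = 9/16, P(Z=1) = 1/4, P(Z=2) = 3/16

Enumerate traces; 36 have nonzero weight after conditioning:
  (Z=0, Y=0, W=0, X=0) weight 1/90
  (Z=0, Y=0, W=0, X=1) weight 1/90
  (Z=0, Y=0, W=0, X=2) weight 1/90
  (Z=0, Y=0, W=0, X=3) weight 1/120
  (Z=0, Y=1, W=0, X=0) weight 1/90
  (Z=0, Y=1, W=0, X=1) weight 1/90
  (Z=0, Y=1, W=0, X=2) weight 1/90
  (Z=0, Y=1, W=0, X=3) weight 1/120
  (Z=1, Y=0, W=2, X=0) weight 8/1215
  (Z=2, Y=0, W=1, X=0) weight 1/270
  … 26 more
Group by Z:
  weight(Z=0) = 1/8
  weight(Z=1) = 1/18
  weight(Z=2) = 1/24
Total weight = 1/8 + 1/18 + 1/24 = 2/9
P(Z=0 | obs) = 1/8 / 2/9 = 9/16
P(Z=1 | obs) = 1/18 / 2/9 = 1/4
P(Z=2 | obs) = 1/24 / 2/9 = 3/16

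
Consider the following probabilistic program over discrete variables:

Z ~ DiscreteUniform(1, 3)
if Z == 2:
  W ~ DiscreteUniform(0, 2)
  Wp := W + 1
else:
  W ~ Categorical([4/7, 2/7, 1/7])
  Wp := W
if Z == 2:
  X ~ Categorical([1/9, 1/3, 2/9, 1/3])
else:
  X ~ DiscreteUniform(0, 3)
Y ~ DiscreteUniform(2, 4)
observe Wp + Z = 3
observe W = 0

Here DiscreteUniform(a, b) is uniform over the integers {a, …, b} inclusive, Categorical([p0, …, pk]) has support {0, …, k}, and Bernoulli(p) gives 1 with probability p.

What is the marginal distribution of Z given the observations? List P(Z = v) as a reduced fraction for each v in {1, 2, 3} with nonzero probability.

Enumerate traces; 24 have nonzero weight after conditioning:
  (Z=2, W=0, X=0, Y=2) weight 1/243
  (Z=2, W=0, X=0, Y=3) weight 1/243
  (Z=2, W=0, X=0, Y=4) weight 1/243
  (Z=2, W=0, X=1, Y=2) weight 1/81
  (Z=2, W=0, X=1, Y=3) weight 1/81
  (Z=2, W=0, X=1, Y=4) weight 1/81
  (Z=2, W=0, X=2, Y=2) weight 2/243
  (Z=2, W=0, X=2, Y=3) weight 2/243
  (Z=3, W=0, X=0, Y=2) weight 1/63
  … 15 more
Group by Z:
  weight(Z=2) = 1/9
  weight(Z=3) = 4/21
Total weight = 1/9 + 4/21 = 19/63
P(Z=2 | obs) = 1/9 / 19/63 = 7/19
P(Z=3 | obs) = 4/21 / 19/63 = 12/19

P(Z=2) = 7/19, P(Z=3) = 12/19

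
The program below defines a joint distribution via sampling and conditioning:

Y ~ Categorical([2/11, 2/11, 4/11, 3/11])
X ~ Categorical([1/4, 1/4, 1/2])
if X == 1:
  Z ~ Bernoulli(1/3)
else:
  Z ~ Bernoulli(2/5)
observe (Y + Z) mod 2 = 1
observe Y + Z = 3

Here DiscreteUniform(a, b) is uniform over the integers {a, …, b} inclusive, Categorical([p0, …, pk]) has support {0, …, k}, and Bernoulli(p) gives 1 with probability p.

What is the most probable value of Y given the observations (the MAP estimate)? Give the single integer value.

Enumerate traces; 6 have nonzero weight after conditioning:
  (Y=2, X=0, Z=1) weight 2/55
  (Y=2, X=1, Z=1) weight 1/33
  (Y=2, X=2, Z=1) weight 4/55
  (Y=3, X=0, Z=0) weight 9/220
  (Y=3, X=1, Z=0) weight 1/22
  (Y=3, X=2, Z=0) weight 9/110
Group by Y:
  weight(Y=2) = 23/165
  weight(Y=3) = 37/220
Total weight = 23/165 + 37/220 = 203/660
P(Y=2 | obs) = 23/165 / 203/660 = 92/203
P(Y=3 | obs) = 37/220 / 203/660 = 111/203
argmax = 3

argmax_v P(Y = v | obs) = 3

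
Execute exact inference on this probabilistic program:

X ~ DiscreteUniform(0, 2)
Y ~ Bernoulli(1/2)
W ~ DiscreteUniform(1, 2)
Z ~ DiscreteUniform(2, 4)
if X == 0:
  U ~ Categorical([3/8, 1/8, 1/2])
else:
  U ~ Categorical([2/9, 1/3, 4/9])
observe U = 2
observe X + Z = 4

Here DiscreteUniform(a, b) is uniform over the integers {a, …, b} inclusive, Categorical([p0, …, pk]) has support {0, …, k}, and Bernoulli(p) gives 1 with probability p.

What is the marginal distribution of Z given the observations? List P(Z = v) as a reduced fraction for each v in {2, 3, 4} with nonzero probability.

Enumerate traces; 12 have nonzero weight after conditioning:
  (X=0, Y=0, W=1, Z=4, U=2) weight 1/72
  (X=0, Y=0, W=2, Z=4, U=2) weight 1/72
  (X=0, Y=1, W=1, Z=4, U=2) weight 1/72
  (X=0, Y=1, W=2, Z=4, U=2) weight 1/72
  (X=1, Y=0, W=1, Z=3, U=2) weight 1/81
  (X=1, Y=0, W=2, Z=3, U=2) weight 1/81
  (X=1, Y=1, W=1, Z=3, U=2) weight 1/81
  (X=1, Y=1, W=2, Z=3, U=2) weight 1/81
  (X=2, Y=0, W=1, Z=2, U=2) weight 1/81
  … 3 more
Group by Z:
  weight(Z=2) = 4/81
  weight(Z=3) = 4/81
  weight(Z=4) = 1/18
Total weight = 4/81 + 4/81 + 1/18 = 25/162
P(Z=2 | obs) = 4/81 / 25/162 = 8/25
P(Z=3 | obs) = 4/81 / 25/162 = 8/25
P(Z=4 | obs) = 1/18 / 25/162 = 9/25

P(Z=2) = 8/25, P(Z=3) = 8/25, P(Z=4) = 9/25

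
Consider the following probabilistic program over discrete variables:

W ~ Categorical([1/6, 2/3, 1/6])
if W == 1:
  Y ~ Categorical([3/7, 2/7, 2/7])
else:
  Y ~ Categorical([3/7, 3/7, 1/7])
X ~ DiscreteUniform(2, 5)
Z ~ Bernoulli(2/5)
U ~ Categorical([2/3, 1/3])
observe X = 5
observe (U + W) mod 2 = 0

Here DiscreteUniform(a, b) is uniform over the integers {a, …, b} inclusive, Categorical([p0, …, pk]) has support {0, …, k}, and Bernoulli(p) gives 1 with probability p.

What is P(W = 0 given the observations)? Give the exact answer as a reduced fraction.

Enumerate traces; 18 have nonzero weight after conditioning:
  (W=0, Y=0, X=5, Z=0, U=0) weight 1/140
  (W=0, Y=0, X=5, Z=1, U=0) weight 1/210
  (W=0, Y=1, X=5, Z=0, U=0) weight 1/140
  (W=0, Y=1, X=5, Z=1, U=0) weight 1/210
  (W=0, Y=2, X=5, Z=0, U=0) weight 1/420
  (W=0, Y=2, X=5, Z=1, U=0) weight 1/630
  (W=1, Y=0, X=5, Z=0, U=1) weight 1/70
  (W=1, Y=0, X=5, Z=1, U=1) weight 1/105
  (W=2, Y=0, X=5, Z=0, U=0) weight 1/140
  … 9 more
Group by W:
  weight(W=0) = 1/36
  weight(W=1) = 1/18
  weight(W=2) = 1/36
Total weight = 1/36 + 1/18 + 1/36 = 1/9
P(W=0 | obs) = 1/36 / 1/9 = 1/4
P(W=1 | obs) = 1/18 / 1/9 = 1/2
P(W=2 | obs) = 1/36 / 1/9 = 1/4

P(W = 0 | obs) = 1/4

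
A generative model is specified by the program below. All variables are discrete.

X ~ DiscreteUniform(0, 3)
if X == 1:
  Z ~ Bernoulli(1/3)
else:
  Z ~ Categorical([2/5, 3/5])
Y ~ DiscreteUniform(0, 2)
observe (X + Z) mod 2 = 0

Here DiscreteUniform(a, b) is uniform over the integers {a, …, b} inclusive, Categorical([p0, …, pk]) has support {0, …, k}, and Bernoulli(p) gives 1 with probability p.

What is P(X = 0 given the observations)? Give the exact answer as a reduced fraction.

P(X = 0 | obs) = 3/13

Enumerate traces; 12 have nonzero weight after conditioning:
  (X=0, Z=0, Y=0) weight 1/30
  (X=0, Z=0, Y=1) weight 1/30
  (X=0, Z=0, Y=2) weight 1/30
  (X=1, Z=1, Y=0) weight 1/36
  (X=1, Z=1, Y=1) weight 1/36
  (X=1, Z=1, Y=2) weight 1/36
  (X=2, Z=0, Y=0) weight 1/30
  (X=2, Z=0, Y=1) weight 1/30
  (X=3, Z=1, Y=0) weight 1/20
  … 3 more
Group by X:
  weight(X=0) = 1/10
  weight(X=1) = 1/12
  weight(X=2) = 1/10
  weight(X=3) = 3/20
Total weight = 1/10 + 1/12 + 1/10 + 3/20 = 13/30
P(X=0 | obs) = 1/10 / 13/30 = 3/13
P(X=1 | obs) = 1/12 / 13/30 = 5/26
P(X=2 | obs) = 1/10 / 13/30 = 3/13
P(X=3 | obs) = 3/20 / 13/30 = 9/26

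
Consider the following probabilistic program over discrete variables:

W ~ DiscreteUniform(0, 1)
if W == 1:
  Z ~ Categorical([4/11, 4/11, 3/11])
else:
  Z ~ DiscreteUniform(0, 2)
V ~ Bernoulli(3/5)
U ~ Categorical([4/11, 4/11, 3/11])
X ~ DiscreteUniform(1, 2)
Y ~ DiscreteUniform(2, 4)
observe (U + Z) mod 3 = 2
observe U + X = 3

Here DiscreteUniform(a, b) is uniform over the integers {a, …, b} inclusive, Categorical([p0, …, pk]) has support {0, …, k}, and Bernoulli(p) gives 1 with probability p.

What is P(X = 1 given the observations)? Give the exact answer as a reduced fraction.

Enumerate traces; 24 have nonzero weight after conditioning:
  (W=0, Z=0, V=0, U=2, X=1, Y=2) weight 1/330
  (W=0, Z=0, V=0, U=2, X=1, Y=3) weight 1/330
  (W=0, Z=0, V=0, U=2, X=1, Y=4) weight 1/330
  (W=0, Z=0, V=1, U=2, X=1, Y=2) weight 1/220
  (W=0, Z=0, V=1, U=2, X=1, Y=3) weight 1/220
  (W=0, Z=0, V=1, U=2, X=1, Y=4) weight 1/220
  (W=0, Z=1, V=0, U=1, X=2, Y=2) weight 2/495
  (W=0, Z=1, V=0, U=1, X=2, Y=3) weight 2/495
  … 16 more
Group by X:
  weight(X=1) = 23/484
  weight(X=2) = 23/363
Total weight = 23/484 + 23/363 = 161/1452
P(X=1 | obs) = 23/484 / 161/1452 = 3/7
P(X=2 | obs) = 23/363 / 161/1452 = 4/7

P(X = 1 | obs) = 3/7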